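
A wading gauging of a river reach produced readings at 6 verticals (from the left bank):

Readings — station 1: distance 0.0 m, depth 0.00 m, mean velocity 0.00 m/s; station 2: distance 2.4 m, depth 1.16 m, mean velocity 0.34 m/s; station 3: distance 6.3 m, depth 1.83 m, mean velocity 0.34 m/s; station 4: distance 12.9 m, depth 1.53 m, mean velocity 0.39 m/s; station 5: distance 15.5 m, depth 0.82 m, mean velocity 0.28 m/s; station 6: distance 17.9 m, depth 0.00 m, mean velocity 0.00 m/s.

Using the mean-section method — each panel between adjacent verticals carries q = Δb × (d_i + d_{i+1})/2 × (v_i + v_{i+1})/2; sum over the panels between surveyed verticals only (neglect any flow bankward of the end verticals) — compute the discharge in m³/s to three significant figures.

Panel 1-2: Δb = 2.4 m, d̄ = (0.00+1.16)/2 = 0.58, v̄ = (0.00+0.34)/2 = 0.17 → q = 2.4×0.58×0.17 = 0.2366 m³/s
Panel 2-3: Δb = 3.9 m, d̄ = (1.16+1.83)/2 = 1.495, v̄ = (0.34+0.34)/2 = 0.34 → q = 3.9×1.495×0.34 = 1.982 m³/s
Panel 3-4: Δb = 6.6 m, d̄ = (1.83+1.53)/2 = 1.68, v̄ = (0.34+0.39)/2 = 0.365 → q = 6.6×1.68×0.365 = 4.047 m³/s
Panel 4-5: Δb = 2.6 m, d̄ = (1.53+0.82)/2 = 1.175, v̄ = (0.39+0.28)/2 = 0.335 → q = 2.6×1.175×0.335 = 1.023 m³/s
Panel 5-6: Δb = 2.4 m, d̄ = (0.82+0.00)/2 = 0.41, v̄ = (0.28+0.00)/2 = 0.14 → q = 2.4×0.41×0.14 = 0.1378 m³/s
Q = Σ q = 7.427 m³/s

7.43 m³/s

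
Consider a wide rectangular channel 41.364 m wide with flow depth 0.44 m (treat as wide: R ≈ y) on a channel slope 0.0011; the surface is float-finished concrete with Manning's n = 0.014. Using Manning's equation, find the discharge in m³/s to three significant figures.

A = b·y = 41.364 × 0.44 = 18.20 m²
Wide channel: R ≈ y = 0.44 m
Q = (1/n)·A·R^(2/3)·S^(1/2) = (1/0.014) × 18.20 × 0.4400^(2/3) × 0.0011^(1/2) = 24.94 m³/s

24.9 m³/s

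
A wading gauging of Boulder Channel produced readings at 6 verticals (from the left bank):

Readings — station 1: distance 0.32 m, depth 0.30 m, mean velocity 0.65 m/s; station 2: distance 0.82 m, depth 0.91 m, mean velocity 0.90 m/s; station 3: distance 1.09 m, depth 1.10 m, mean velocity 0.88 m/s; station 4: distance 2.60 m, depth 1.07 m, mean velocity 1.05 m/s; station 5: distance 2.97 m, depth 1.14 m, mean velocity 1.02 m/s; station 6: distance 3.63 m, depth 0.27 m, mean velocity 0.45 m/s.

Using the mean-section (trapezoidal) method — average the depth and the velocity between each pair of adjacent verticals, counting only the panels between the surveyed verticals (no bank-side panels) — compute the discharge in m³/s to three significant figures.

2.82 m³/s

Panel 1-2: Δb = 0.5 m, d̄ = (0.30+0.91)/2 = 0.605, v̄ = (0.65+0.90)/2 = 0.775 → q = 0.5×0.605×0.775 = 0.2344 m³/s
Panel 2-3: Δb = 0.27 m, d̄ = (0.91+1.10)/2 = 1.005, v̄ = (0.90+0.88)/2 = 0.89 → q = 0.27×1.005×0.89 = 0.2415 m³/s
Panel 3-4: Δb = 1.51 m, d̄ = (1.10+1.07)/2 = 1.085, v̄ = (0.88+1.05)/2 = 0.965 → q = 1.51×1.085×0.965 = 1.581 m³/s
Panel 4-5: Δb = 0.37 m, d̄ = (1.07+1.14)/2 = 1.105, v̄ = (1.05+1.02)/2 = 1.035 → q = 0.37×1.105×1.035 = 0.4232 m³/s
Panel 5-6: Δb = 0.66 m, d̄ = (1.14+0.27)/2 = 0.705, v̄ = (1.02+0.45)/2 = 0.735 → q = 0.66×0.705×0.735 = 0.3420 m³/s
Q = Σ q = 2.822 m³/s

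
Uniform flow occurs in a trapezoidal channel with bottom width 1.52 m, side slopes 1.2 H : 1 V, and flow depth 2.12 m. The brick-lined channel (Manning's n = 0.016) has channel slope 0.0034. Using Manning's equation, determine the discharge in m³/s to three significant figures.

A = (b + z·y)·y = (1.52 + 1.2×2.12)×2.12 = 8.616 m²
P = b + 2y√(1+z²) = 1.52 + 2×2.12×√(1+1.2²) = 8.143 m
R = A/P = 8.616/8.143 = 1.058 m
Q = (1/n)·A·R^(2/3)·S^(1/2) = (1/0.016) × 8.616 × 1.058^(2/3) × 0.0034^(1/2) = 32.60 m³/s

32.6 m³/s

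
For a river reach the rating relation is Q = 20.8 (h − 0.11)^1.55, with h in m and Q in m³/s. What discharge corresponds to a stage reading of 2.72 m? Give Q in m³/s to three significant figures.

92.0 m³/s

Q = 20.8 × (2.72 − 0.11)^1.55 = 20.8 × 2.61^1.55 = 92.01 m³/s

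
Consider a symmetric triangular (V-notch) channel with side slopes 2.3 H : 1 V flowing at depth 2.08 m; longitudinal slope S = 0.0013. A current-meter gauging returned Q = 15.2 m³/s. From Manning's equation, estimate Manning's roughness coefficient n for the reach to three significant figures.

A = z·y² = 2.3×2.08² = 9.951 m²
P = 2y√(1+z²) = 2×2.08×√(1+2.3²) = 10.43 m
R = A/P = 9.951/10.43 = 0.9538 m
n = (1/Q)·A·R^(2/3)·S^(1/2) = (1/15.2) × 9.951 × 0.9689 × 0.03606 = 0.02287

0.0229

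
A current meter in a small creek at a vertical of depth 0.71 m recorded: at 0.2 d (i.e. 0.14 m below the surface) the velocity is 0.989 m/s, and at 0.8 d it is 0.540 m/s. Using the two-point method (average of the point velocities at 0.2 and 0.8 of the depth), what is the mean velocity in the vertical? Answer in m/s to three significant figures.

0.765 m/s

v̄ = (0.989 + 0.540) / 2 = 0.7645 m/s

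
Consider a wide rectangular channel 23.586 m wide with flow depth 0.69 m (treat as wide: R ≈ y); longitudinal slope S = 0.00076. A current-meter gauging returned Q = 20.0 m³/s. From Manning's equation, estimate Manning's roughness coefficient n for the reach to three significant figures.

0.0175

A = b·y = 23.586 × 0.69 = 16.27 m²
Wide channel: R ≈ y = 0.69 m
n = (1/Q)·A·R^(2/3)·S^(1/2) = (1/20.0) × 16.27 × 0.7808 × 0.02757 = 0.01752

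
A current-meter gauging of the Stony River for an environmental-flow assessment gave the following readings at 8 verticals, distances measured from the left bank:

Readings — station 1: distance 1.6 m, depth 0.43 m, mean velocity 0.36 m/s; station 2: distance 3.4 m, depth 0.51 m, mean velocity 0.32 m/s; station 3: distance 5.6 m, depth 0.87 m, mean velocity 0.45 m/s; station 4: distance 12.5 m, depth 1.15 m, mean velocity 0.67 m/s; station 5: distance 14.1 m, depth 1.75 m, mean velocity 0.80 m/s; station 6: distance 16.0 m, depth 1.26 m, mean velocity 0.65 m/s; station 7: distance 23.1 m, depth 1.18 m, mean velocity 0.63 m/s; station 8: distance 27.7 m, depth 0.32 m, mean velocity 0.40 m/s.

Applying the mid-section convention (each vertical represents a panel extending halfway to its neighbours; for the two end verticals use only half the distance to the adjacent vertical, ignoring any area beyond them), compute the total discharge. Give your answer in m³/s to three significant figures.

w_1 = (3.4 − 1.6)/2 = 0.9 m; q_1 = 0.36 × 0.43 × 0.9 = 0.1393 m³/s
w_2 = (5.6 − 1.6)/2 = 2 m; q_2 = 0.32 × 0.51 × 2 = 0.3264 m³/s
w_3 = (12.5 − 3.4)/2 = 4.55 m; q_3 = 0.45 × 0.87 × 4.55 = 1.781 m³/s
w_4 = (14.1 − 5.6)/2 = 4.25 m; q_4 = 0.67 × 1.15 × 4.25 = 3.275 m³/s
w_5 = (16.0 − 12.5)/2 = 1.75 m; q_5 = 0.80 × 1.75 × 1.75 = 2.450 m³/s
w_6 = (23.1 − 14.1)/2 = 4.5 m; q_6 = 0.65 × 1.26 × 4.5 = 3.686 m³/s
w_7 = (27.7 − 16.0)/2 = 5.85 m; q_7 = 0.63 × 1.18 × 5.85 = 4.349 m³/s
w_8 = (27.7 − 23.1)/2 = 2.3 m; q_8 = 0.40 × 0.32 × 2.3 = 0.2944 m³/s
Q = Σ qᵢ = 16.30 m³/s

16.3 m³/s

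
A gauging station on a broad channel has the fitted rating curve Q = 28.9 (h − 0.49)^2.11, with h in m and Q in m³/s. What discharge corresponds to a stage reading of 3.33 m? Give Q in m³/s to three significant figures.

Q = 28.9 × (3.33 − 0.49)^2.11 = 28.9 × 2.84^2.11 = 261.5 m³/s

261 m³/s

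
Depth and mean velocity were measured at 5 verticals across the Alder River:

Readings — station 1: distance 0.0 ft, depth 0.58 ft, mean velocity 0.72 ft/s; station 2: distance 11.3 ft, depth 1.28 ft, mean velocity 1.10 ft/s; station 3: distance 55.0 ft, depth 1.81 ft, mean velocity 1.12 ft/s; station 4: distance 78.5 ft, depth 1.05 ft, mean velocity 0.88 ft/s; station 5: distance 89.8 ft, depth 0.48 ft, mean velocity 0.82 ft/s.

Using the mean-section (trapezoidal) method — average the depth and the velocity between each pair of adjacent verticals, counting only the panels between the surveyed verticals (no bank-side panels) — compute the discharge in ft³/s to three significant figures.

Panel 1-2: Δb = 11.3 ft, d̄ = (0.58+1.28)/2 = 0.93, v̄ = (0.72+1.10)/2 = 0.91 → q = 11.3×0.93×0.91 = 9.563 ft³/s
Panel 2-3: Δb = 43.7 ft, d̄ = (1.28+1.81)/2 = 1.545, v̄ = (1.10+1.12)/2 = 1.11 → q = 43.7×1.545×1.11 = 74.94 ft³/s
Panel 3-4: Δb = 23.5 ft, d̄ = (1.81+1.05)/2 = 1.43, v̄ = (1.12+0.88)/2 = 1 → q = 23.5×1.43×1 = 33.61 ft³/s
Panel 4-5: Δb = 11.3 ft, d̄ = (1.05+0.48)/2 = 0.765, v̄ = (0.88+0.82)/2 = 0.85 → q = 11.3×0.765×0.85 = 7.348 ft³/s
Q = Σ q = 125.5 ft³/s

125 ft³/s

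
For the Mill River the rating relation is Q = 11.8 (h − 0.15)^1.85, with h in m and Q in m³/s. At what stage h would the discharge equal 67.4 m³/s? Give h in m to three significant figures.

h − h₀ = (Q/C)^(1/b) = (67.4/11.8)^(1/1.85) = 2.565 m
h = 0.15 + 2.565 = 2.715 m

2.71 m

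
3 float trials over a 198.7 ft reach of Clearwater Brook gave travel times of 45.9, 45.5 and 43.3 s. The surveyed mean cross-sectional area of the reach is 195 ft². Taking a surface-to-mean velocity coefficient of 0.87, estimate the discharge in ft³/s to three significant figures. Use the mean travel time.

751 ft³/s

t̄ = (45.9 + 45.5 + 43.3) / 3 = 44.9 s
v_surface = L / t̄ = 198.7 / 44.9 = 4.425 ft/s
v_mean = 0.87 × 4.425 = 3.850 ft/s
Q = A × v_mean = 195 × 3.850 = 750.8 ft³/s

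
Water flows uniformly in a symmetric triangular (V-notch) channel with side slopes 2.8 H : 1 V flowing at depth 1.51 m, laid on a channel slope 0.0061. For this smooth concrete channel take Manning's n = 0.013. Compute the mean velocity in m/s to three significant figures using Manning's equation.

4.79 m/s

A = z·y² = 2.8×1.51² = 6.384 m²
P = 2y√(1+z²) = 2×1.51×√(1+2.8²) = 8.979 m
R = A/P = 6.384/8.979 = 0.7110 m
Q = (1/n)·A·R^(2/3)·S^(1/2) = (1/0.013) × 6.384 × 0.7110^(2/3) × 0.0061^(1/2) = 30.56 m³/s
V = Q/A = 30.56/6.384 = 4.786 m/s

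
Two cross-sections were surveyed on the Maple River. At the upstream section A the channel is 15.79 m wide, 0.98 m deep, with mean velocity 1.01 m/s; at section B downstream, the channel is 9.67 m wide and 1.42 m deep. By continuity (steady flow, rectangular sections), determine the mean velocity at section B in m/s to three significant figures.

1.14 m/s

Q = A₁V₁ = (15.79×0.98) × 1.01 = 15.63 m³/s
A₂ = 9.67 × 1.42 = 13.73 m²
V₂ = Q/A₂ = 15.63/13.73 = 1.138 m/s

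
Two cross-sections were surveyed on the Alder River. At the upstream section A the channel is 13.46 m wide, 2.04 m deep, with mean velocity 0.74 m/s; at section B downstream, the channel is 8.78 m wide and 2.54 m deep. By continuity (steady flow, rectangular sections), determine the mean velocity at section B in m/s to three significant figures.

Q = A₁V₁ = (13.46×2.04) × 0.74 = 20.32 m³/s
A₂ = 8.78 × 2.54 = 22.30 m²
V₂ = Q/A₂ = 20.32/22.30 = 0.9111 m/s

0.911 m/s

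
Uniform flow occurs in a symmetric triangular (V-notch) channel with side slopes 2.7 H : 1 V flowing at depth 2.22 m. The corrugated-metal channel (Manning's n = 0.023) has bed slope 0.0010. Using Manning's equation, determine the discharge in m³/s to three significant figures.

A = z·y² = 2.7×2.22² = 13.31 m²
P = 2y√(1+z²) = 2×2.22×√(1+2.7²) = 12.78 m
R = A/P = 13.31/12.78 = 1.041 m
Q = (1/n)·A·R^(2/3)·S^(1/2) = (1/0.023) × 13.31 × 1.041^(2/3) × 0.0010^(1/2) = 18.79 m³/s

18.8 m³/s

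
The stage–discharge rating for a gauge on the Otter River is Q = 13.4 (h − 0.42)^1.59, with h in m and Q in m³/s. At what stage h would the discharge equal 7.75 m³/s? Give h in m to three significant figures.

1.13 m

h − h₀ = (Q/C)^(1/b) = (7.75/13.4)^(1/1.59) = 0.7087 m
h = 0.42 + 0.7087 = 1.129 m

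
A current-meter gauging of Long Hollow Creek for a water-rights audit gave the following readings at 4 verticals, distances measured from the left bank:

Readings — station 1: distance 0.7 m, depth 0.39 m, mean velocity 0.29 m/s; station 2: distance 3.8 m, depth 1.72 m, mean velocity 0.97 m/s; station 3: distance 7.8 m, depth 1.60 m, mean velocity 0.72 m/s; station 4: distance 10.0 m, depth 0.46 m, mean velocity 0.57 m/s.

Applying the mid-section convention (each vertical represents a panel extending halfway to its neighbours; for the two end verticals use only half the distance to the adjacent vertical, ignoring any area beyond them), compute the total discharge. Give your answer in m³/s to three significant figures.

9.96 m³/s

w_1 = (3.8 − 0.7)/2 = 1.55 m; q_1 = 0.29 × 0.39 × 1.55 = 0.1753 m³/s
w_2 = (7.8 − 0.7)/2 = 3.55 m; q_2 = 0.97 × 1.72 × 3.55 = 5.923 m³/s
w_3 = (10.0 − 3.8)/2 = 3.1 m; q_3 = 0.72 × 1.60 × 3.1 = 3.571 m³/s
w_4 = (10.0 − 7.8)/2 = 1.1 m; q_4 = 0.57 × 0.46 × 1.1 = 0.2884 m³/s
Q = Σ qᵢ = 9.958 m³/s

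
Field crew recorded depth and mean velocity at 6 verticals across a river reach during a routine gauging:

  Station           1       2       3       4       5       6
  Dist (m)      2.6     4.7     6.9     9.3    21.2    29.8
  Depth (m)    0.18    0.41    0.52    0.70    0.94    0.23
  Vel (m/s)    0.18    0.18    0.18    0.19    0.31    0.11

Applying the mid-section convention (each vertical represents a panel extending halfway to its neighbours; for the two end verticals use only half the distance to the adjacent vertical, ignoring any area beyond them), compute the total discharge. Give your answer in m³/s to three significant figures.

w_1 = (4.7 − 2.6)/2 = 1.05 m; q_1 = 0.18 × 0.18 × 1.05 = 0.03402 m³/s
w_2 = (6.9 − 2.6)/2 = 2.15 m; q_2 = 0.18 × 0.41 × 2.15 = 0.1587 m³/s
w_3 = (9.3 − 4.7)/2 = 2.3 m; q_3 = 0.18 × 0.52 × 2.3 = 0.2153 m³/s
w_4 = (21.2 − 6.9)/2 = 7.15 m; q_4 = 0.19 × 0.70 × 7.15 = 0.9510 m³/s
w_5 = (29.8 − 9.3)/2 = 10.25 m; q_5 = 0.31 × 0.94 × 10.25 = 2.987 m³/s
w_6 = (29.8 − 21.2)/2 = 4.3 m; q_6 = 0.11 × 0.23 × 4.3 = 0.1088 m³/s
Q = Σ qᵢ = 4.455 m³/s

4.45 m³/s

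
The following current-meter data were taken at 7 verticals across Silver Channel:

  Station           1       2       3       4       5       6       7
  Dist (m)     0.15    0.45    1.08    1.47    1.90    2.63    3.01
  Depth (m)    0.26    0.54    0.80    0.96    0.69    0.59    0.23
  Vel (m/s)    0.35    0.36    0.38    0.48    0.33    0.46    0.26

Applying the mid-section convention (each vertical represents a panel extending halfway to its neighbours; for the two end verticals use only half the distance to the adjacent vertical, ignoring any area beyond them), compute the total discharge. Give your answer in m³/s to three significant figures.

w_1 = (0.45 − 0.15)/2 = 0.15 m; q_1 = 0.35 × 0.26 × 0.15 = 0.01365 m³/s
w_2 = (1.08 − 0.15)/2 = 0.465 m; q_2 = 0.36 × 0.54 × 0.465 = 0.09040 m³/s
w_3 = (1.47 − 0.45)/2 = 0.51 m; q_3 = 0.38 × 0.80 × 0.51 = 0.1550 m³/s
w_4 = (1.90 − 1.08)/2 = 0.41 m; q_4 = 0.48 × 0.96 × 0.41 = 0.1889 m³/s
w_5 = (2.63 − 1.47)/2 = 0.58 m; q_5 = 0.33 × 0.69 × 0.58 = 0.1321 m³/s
w_6 = (3.01 − 1.90)/2 = 0.555 m; q_6 = 0.46 × 0.59 × 0.555 = 0.1506 m³/s
w_7 = (3.01 − 2.63)/2 = 0.19 m; q_7 = 0.26 × 0.23 × 0.19 = 0.01136 m³/s
Q = Σ qᵢ = 0.7421 m³/s

0.742 m³/s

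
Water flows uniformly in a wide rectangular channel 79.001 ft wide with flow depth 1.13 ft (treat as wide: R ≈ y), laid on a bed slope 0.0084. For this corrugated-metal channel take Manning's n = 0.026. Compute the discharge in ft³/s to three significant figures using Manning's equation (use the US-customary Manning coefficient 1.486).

507 ft³/s

A = b·y = 79.001 × 1.13 = 89.27 ft²
Wide channel: R ≈ y = 1.13 ft
Q = (1.486/n)·A·R^(2/3)·S^(1/2) = (1.486/0.026) × 89.27 × 1.130^(2/3) × 0.0084^(1/2) = 507.3 ft³/s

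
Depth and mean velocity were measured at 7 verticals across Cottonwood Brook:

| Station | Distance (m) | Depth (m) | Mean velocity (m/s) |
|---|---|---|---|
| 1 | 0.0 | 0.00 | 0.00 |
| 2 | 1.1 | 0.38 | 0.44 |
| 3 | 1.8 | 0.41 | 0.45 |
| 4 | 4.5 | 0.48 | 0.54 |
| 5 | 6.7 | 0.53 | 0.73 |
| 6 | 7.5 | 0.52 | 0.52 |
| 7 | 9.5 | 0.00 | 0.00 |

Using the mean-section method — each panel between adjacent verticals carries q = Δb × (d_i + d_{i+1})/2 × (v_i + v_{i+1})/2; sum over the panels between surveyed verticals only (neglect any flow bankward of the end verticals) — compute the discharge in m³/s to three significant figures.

1.87 m³/s

Panel 1-2: Δb = 1.1 m, d̄ = (0.00+0.38)/2 = 0.19, v̄ = (0.00+0.44)/2 = 0.22 → q = 1.1×0.19×0.22 = 0.04598 m³/s
Panel 2-3: Δb = 0.7 m, d̄ = (0.38+0.41)/2 = 0.395, v̄ = (0.44+0.45)/2 = 0.445 → q = 0.7×0.395×0.445 = 0.1230 m³/s
Panel 3-4: Δb = 2.7 m, d̄ = (0.41+0.48)/2 = 0.445, v̄ = (0.45+0.54)/2 = 0.495 → q = 2.7×0.445×0.495 = 0.5947 m³/s
Panel 4-5: Δb = 2.2 m, d̄ = (0.48+0.53)/2 = 0.505, v̄ = (0.54+0.73)/2 = 0.635 → q = 2.2×0.505×0.635 = 0.7055 m³/s
Panel 5-6: Δb = 0.8 m, d̄ = (0.53+0.52)/2 = 0.525, v̄ = (0.73+0.52)/2 = 0.625 → q = 0.8×0.525×0.625 = 0.2625 m³/s
Panel 6-7: Δb = 2 m, d̄ = (0.52+0.00)/2 = 0.26, v̄ = (0.52+0.00)/2 = 0.26 → q = 2×0.26×0.26 = 0.1352 m³/s
Q = Σ q = 1.867 m³/s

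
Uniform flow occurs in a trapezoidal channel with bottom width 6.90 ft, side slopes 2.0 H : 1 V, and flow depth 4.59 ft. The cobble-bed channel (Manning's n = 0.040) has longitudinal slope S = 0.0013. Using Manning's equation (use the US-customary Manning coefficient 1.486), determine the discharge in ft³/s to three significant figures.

191 ft³/s

A = (b + z·y)·y = (6.90 + 2.0×4.59)×4.59 = 73.81 ft²
P = b + 2y√(1+z²) = 6.90 + 2×4.59×√(1+2.0²) = 27.43 ft
R = A/P = 73.81/27.43 = 2.691 ft
Q = (1.486/n)·A·R^(2/3)·S^(1/2) = (1.486/0.040) × 73.81 × 2.691^(2/3) × 0.0013^(1/2) = 191.3 ft³/s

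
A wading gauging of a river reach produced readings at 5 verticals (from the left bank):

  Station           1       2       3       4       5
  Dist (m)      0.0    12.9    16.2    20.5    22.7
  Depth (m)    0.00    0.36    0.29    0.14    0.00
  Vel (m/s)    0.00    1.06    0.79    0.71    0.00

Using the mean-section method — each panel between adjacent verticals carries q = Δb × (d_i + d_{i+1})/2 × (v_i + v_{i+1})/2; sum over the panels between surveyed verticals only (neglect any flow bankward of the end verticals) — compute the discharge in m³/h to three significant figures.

Panel 1-2: Δb = 12.9 m, d̄ = (0.00+0.36)/2 = 0.18, v̄ = (0.00+1.06)/2 = 0.53 → q = 12.9×0.18×0.53 = 1.231 m³/s
Panel 2-3: Δb = 3.3 m, d̄ = (0.36+0.29)/2 = 0.325, v̄ = (1.06+0.79)/2 = 0.925 → q = 3.3×0.325×0.925 = 0.9921 m³/s
Panel 3-4: Δb = 4.3 m, d̄ = (0.29+0.14)/2 = 0.215, v̄ = (0.79+0.71)/2 = 0.75 → q = 4.3×0.215×0.75 = 0.6934 m³/s
Panel 4-5: Δb = 2.2 m, d̄ = (0.14+0.00)/2 = 0.07, v̄ = (0.71+0.00)/2 = 0.355 → q = 2.2×0.07×0.355 = 0.05467 m³/s
Q = Σ q = 2.971 m³/s
= 2.971 × 3600 = 10690 m³/h

10700 m³/h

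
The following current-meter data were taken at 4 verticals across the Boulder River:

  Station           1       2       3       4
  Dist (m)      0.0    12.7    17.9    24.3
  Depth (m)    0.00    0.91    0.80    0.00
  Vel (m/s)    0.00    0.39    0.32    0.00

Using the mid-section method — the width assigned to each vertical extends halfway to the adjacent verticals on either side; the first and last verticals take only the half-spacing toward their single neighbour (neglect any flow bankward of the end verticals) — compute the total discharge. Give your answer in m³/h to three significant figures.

16800 m³/h

w_2 = (17.9 − 0.0)/2 = 8.95 m; q_2 = 0.39 × 0.91 × 8.95 = 3.176 m³/s
w_3 = (24.3 − 12.7)/2 = 5.8 m; q_3 = 0.32 × 0.80 × 5.8 = 1.485 m³/s
Stations 1, 4 contribute zero (depth or velocity is 0).
Q = Σ qᵢ = 4.661 m³/s
= 4.661 × 3600 = 16780 m³/h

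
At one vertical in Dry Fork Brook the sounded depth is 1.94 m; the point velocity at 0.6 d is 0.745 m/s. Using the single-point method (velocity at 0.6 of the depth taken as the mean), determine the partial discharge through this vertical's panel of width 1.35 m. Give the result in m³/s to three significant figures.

v̄ = v₀.₆ = 0.745 m/s
q = v̄ × d × w = 0.7450 × 1.94 × 1.35 = 1.951 m³/s

1.95 m³/s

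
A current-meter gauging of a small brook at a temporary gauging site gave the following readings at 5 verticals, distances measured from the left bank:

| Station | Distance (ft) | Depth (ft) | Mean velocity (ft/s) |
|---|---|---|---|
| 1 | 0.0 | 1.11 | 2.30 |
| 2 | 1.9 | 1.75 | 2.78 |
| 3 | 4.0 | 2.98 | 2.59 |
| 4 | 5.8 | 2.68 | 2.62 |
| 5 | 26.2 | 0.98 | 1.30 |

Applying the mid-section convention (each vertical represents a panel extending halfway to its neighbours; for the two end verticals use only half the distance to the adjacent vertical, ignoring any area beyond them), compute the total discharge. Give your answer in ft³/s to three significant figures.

w_1 = (1.9 − 0.0)/2 = 0.95 ft; q_1 = 2.30 × 1.11 × 0.95 = 2.425 ft³/s
w_2 = (4.0 − 0.0)/2 = 2 ft; q_2 = 2.78 × 1.75 × 2 = 9.730 ft³/s
w_3 = (5.8 − 1.9)/2 = 1.95 ft; q_3 = 2.59 × 2.98 × 1.95 = 15.05 ft³/s
w_4 = (26.2 − 4.0)/2 = 11.1 ft; q_4 = 2.62 × 2.68 × 11.1 = 77.94 ft³/s
w_5 = (26.2 − 5.8)/2 = 10.2 ft; q_5 = 1.30 × 0.98 × 10.2 = 12.99 ft³/s
Q = Σ qᵢ = 118.1 ft³/s

118 ft³/s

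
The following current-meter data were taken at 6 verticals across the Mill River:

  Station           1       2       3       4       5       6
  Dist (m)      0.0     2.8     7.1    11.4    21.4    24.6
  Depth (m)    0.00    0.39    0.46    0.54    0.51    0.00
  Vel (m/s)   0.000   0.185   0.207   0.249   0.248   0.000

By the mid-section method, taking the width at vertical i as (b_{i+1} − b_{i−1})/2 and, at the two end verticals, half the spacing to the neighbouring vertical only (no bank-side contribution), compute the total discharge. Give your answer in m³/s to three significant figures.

w_2 = (7.1 − 0.0)/2 = 3.55 m; q_2 = 0.185 × 0.39 × 3.55 = 0.2561 m³/s
w_3 = (11.4 − 2.8)/2 = 4.3 m; q_3 = 0.207 × 0.46 × 4.3 = 0.4094 m³/s
w_4 = (21.4 − 7.1)/2 = 7.15 m; q_4 = 0.249 × 0.54 × 7.15 = 0.9614 m³/s
w_5 = (24.6 − 11.4)/2 = 6.6 m; q_5 = 0.248 × 0.51 × 6.6 = 0.8348 m³/s
Stations 1, 6 contribute zero (depth or velocity is 0).
Q = Σ qᵢ = 2.462 m³/s

2.46 m³/s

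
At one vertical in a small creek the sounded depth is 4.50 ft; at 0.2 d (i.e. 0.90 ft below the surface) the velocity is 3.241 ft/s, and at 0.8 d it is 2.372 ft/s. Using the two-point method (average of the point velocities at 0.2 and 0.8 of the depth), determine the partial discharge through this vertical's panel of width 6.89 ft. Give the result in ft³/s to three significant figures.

87.0 ft³/s

v̄ = (3.241 + 2.372) / 2 = 2.807 ft/s
q = v̄ × d × w = 2.807 × 4.50 × 6.89 = 87.02 ft³/s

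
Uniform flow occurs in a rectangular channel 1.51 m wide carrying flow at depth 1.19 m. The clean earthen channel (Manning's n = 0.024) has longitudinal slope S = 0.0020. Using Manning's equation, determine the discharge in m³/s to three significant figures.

A = b·y = 1.51 × 1.19 = 1.797 m²
P = b + 2y = 1.51 + 2×1.19 = 3.890 m
R = A/P = 1.797/3.890 = 0.4619 m
Q = (1/n)·A·R^(2/3)·S^(1/2) = (1/0.024) × 1.797 × 0.4619^(2/3) × 0.0020^(1/2) = 2.001 m³/s

2.00 m³/s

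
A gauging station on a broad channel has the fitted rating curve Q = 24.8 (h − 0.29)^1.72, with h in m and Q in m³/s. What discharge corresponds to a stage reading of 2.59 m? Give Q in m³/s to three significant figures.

104 m³/s

Q = 24.8 × (2.59 − 0.29)^1.72 = 24.8 × 2.3^1.72 = 103.9 m³/s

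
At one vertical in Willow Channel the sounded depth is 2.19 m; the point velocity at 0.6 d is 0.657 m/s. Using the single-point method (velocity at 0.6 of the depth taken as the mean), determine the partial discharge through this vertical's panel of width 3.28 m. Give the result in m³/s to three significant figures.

4.72 m³/s

v̄ = v₀.₆ = 0.657 m/s
q = v̄ × d × w = 0.6570 × 2.19 × 3.28 = 4.719 m³/s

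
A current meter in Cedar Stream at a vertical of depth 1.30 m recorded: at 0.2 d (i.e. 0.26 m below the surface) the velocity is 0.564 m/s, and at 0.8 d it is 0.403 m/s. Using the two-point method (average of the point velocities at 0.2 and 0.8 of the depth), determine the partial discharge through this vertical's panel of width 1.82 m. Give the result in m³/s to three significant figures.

1.14 m³/s

v̄ = (0.564 + 0.403) / 2 = 0.4835 m/s
q = v̄ × d × w = 0.4835 × 1.30 × 1.82 = 1.144 m³/s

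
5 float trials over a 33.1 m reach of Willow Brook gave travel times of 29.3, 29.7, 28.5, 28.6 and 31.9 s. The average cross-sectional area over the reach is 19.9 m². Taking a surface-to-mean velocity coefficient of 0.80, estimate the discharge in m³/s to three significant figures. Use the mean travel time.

17.8 m³/s

t̄ = (29.3 + 29.7 + 28.5 + 28.6 + 31.9) / 5 = 29.6 s
v_surface = L / t̄ = 33.1 / 29.6 = 1.118 m/s
v_mean = 0.80 × 1.118 = 0.8946 m/s
Q = A × v_mean = 19.9 × 0.8946 = 17.80 m³/s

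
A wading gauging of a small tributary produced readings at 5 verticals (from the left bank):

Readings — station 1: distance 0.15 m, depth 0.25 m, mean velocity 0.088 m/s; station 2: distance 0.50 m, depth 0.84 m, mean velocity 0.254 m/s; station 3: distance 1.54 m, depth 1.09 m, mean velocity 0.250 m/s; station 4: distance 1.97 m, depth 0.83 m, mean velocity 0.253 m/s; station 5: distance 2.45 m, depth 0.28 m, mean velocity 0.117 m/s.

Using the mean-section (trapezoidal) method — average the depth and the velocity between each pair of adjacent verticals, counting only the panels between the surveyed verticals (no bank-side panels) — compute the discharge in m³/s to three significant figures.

0.439 m³/s

Panel 1-2: Δb = 0.35 m, d̄ = (0.25+0.84)/2 = 0.545, v̄ = (0.088+0.254)/2 = 0.171 → q = 0.35×0.545×0.171 = 0.03262 m³/s
Panel 2-3: Δb = 1.04 m, d̄ = (0.84+1.09)/2 = 0.965, v̄ = (0.254+0.250)/2 = 0.252 → q = 1.04×0.965×0.252 = 0.2529 m³/s
Panel 3-4: Δb = 0.43 m, d̄ = (1.09+0.83)/2 = 0.96, v̄ = (0.250+0.253)/2 = 0.2515 → q = 0.43×0.96×0.2515 = 0.1038 m³/s
Panel 4-5: Δb = 0.48 m, d̄ = (0.83+0.28)/2 = 0.555, v̄ = (0.253+0.117)/2 = 0.185 → q = 0.48×0.555×0.185 = 0.04928 m³/s
Q = Σ q = 0.4386 m³/s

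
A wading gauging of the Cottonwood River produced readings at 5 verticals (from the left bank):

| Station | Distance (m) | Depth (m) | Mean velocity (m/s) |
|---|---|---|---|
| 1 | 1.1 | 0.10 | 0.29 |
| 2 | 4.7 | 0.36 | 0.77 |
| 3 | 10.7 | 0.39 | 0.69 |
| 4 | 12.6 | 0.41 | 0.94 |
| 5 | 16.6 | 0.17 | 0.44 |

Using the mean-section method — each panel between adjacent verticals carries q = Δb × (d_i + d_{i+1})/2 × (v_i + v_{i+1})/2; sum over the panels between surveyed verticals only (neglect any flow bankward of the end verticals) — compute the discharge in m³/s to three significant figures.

Panel 1-2: Δb = 3.6 m, d̄ = (0.10+0.36)/2 = 0.23, v̄ = (0.29+0.77)/2 = 0.53 → q = 3.6×0.23×0.53 = 0.4388 m³/s
Panel 2-3: Δb = 6 m, d̄ = (0.36+0.39)/2 = 0.375, v̄ = (0.77+0.69)/2 = 0.73 → q = 6×0.375×0.73 = 1.643 m³/s
Panel 3-4: Δb = 1.9 m, d̄ = (0.39+0.41)/2 = 0.4, v̄ = (0.69+0.94)/2 = 0.815 → q = 1.9×0.4×0.815 = 0.6194 m³/s
Panel 4-5: Δb = 4 m, d̄ = (0.41+0.17)/2 = 0.29, v̄ = (0.94+0.44)/2 = 0.69 → q = 4×0.29×0.69 = 0.8004 m³/s
Q = Σ q = 3.501 m³/s

3.50 m³/s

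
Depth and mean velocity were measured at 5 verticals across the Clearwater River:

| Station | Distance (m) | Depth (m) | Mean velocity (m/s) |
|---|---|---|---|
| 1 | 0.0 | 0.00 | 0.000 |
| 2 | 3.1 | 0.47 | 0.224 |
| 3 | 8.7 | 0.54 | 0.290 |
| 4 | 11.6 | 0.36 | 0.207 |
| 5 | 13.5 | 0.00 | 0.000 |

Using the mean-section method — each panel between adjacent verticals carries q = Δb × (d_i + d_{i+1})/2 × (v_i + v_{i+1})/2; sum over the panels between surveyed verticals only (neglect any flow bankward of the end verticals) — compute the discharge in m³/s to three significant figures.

Panel 1-2: Δb = 3.1 m, d̄ = (0.00+0.47)/2 = 0.235, v̄ = (0.000+0.224)/2 = 0.112 → q = 3.1×0.235×0.112 = 0.08159 m³/s
Panel 2-3: Δb = 5.6 m, d̄ = (0.47+0.54)/2 = 0.505, v̄ = (0.224+0.290)/2 = 0.257 → q = 5.6×0.505×0.257 = 0.7268 m³/s
Panel 3-4: Δb = 2.9 m, d̄ = (0.54+0.36)/2 = 0.45, v̄ = (0.290+0.207)/2 = 0.2485 → q = 2.9×0.45×0.2485 = 0.3243 m³/s
Panel 4-5: Δb = 1.9 m, d̄ = (0.36+0.00)/2 = 0.18, v̄ = (0.207+0.000)/2 = 0.1035 → q = 1.9×0.18×0.1035 = 0.03540 m³/s
Q = Σ q = 1.168 m³/s

1.17 m³/s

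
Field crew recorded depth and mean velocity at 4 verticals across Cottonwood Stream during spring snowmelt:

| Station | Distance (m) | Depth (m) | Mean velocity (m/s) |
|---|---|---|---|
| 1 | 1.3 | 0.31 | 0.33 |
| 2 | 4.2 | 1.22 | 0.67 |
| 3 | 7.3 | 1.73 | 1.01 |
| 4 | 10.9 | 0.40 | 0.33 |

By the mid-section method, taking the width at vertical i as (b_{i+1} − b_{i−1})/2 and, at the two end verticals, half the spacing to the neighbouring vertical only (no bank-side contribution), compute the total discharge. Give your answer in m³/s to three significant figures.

w_1 = (4.2 − 1.3)/2 = 1.45 m; q_1 = 0.33 × 0.31 × 1.45 = 0.1483 m³/s
w_2 = (7.3 − 1.3)/2 = 3 m; q_2 = 0.67 × 1.22 × 3 = 2.452 m³/s
w_3 = (10.9 − 4.2)/2 = 3.35 m; q_3 = 1.01 × 1.73 × 3.35 = 5.853 m³/s
w_4 = (10.9 − 7.3)/2 = 1.8 m; q_4 = 0.33 × 0.40 × 1.8 = 0.2376 m³/s
Q = Σ qᵢ = 8.692 m³/s

8.69 m³/s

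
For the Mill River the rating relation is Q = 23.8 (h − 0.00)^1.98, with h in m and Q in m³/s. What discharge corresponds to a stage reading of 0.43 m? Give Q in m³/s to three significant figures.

Q = 23.8 × (0.43 − 0.00)^1.98 = 23.8 × 0.43^1.98 = 4.476 m³/s

4.48 m³/s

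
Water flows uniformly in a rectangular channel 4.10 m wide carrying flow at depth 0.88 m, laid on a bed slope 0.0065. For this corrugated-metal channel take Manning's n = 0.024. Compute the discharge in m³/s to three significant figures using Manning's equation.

8.77 m³/s

A = b·y = 4.10 × 0.88 = 3.608 m²
P = b + 2y = 4.10 + 2×0.88 = 5.860 m
R = A/P = 3.608/5.860 = 0.6157 m
Q = (1/n)·A·R^(2/3)·S^(1/2) = (1/0.024) × 3.608 × 0.6157^(2/3) × 0.0065^(1/2) = 8.772 m³/s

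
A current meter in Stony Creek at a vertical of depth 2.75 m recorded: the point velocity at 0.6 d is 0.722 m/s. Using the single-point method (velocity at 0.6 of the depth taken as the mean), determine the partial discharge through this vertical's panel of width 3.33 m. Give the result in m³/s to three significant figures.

6.61 m³/s

v̄ = v₀.₆ = 0.722 m/s
q = v̄ × d × w = 0.7220 × 2.75 × 3.33 = 6.612 m³/s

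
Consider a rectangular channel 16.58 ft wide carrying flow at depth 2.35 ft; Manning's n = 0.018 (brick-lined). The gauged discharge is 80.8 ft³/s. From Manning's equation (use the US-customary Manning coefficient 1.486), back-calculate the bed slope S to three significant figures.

A = b·y = 16.58 × 2.35 = 38.96 ft²
P = b + 2y = 16.58 + 2×2.35 = 21.28 ft
R = A/P = 38.96/21.28 = 1.831 ft
S = (Q·n / (1.486·A·R^(2/3)))² = (80.8×0.018 / (1.486×38.96×1.497))² = 0.0002817

0.000282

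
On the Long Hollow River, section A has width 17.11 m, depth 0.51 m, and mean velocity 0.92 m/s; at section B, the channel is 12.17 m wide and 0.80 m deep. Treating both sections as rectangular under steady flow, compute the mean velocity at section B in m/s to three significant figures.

Q = A₁V₁ = (17.11×0.51) × 0.92 = 8.028 m³/s
A₂ = 12.17 × 0.80 = 9.736 m²
V₂ = Q/A₂ = 8.028/9.736 = 0.8246 m/s

0.825 m/s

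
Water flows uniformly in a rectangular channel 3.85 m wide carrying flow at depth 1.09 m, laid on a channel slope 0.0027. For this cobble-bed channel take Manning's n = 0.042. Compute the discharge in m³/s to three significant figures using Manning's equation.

A = b·y = 3.85 × 1.09 = 4.197 m²
P = b + 2y = 3.85 + 2×1.09 = 6.030 m
R = A/P = 4.197/6.030 = 0.6959 m
Q = (1/n)·A·R^(2/3)·S^(1/2) = (1/0.042) × 4.197 × 0.6959^(2/3) × 0.0027^(1/2) = 4.077 m³/s

4.08 m³/s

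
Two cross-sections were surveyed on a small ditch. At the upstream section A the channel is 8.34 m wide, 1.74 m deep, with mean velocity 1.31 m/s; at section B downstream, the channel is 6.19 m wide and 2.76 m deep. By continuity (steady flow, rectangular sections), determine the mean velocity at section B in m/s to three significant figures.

1.11 m/s

Q = A₁V₁ = (8.34×1.74) × 1.31 = 19.01 m³/s
A₂ = 6.19 × 2.76 = 17.08 m²
V₂ = Q/A₂ = 19.01/17.08 = 1.113 m/s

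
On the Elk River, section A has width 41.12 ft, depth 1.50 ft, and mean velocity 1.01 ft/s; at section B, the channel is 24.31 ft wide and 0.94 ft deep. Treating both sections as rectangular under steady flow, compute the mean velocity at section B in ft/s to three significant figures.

Q = A₁V₁ = (41.12×1.50) × 1.01 = 62.30 ft³/s
A₂ = 24.31 × 0.94 = 22.85 ft²
V₂ = Q/A₂ = 62.30/22.85 = 2.726 ft/s

2.73 ft/s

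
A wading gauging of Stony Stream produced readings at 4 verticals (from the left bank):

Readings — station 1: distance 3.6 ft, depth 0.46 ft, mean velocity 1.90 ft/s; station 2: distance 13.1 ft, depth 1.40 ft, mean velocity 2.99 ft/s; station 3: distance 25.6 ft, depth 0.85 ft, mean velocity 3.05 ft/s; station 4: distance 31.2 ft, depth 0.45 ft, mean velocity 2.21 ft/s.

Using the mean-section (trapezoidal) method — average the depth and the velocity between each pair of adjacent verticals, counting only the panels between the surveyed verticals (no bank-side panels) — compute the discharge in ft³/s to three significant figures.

73.6 ft³/s

Panel 1-2: Δb = 9.5 ft, d̄ = (0.46+1.40)/2 = 0.93, v̄ = (1.90+2.99)/2 = 2.445 → q = 9.5×0.93×2.445 = 21.60 ft³/s
Panel 2-3: Δb = 12.5 ft, d̄ = (1.40+0.85)/2 = 1.125, v̄ = (2.99+3.05)/2 = 3.02 → q = 12.5×1.125×3.02 = 42.47 ft³/s
Panel 3-4: Δb = 5.6 ft, d̄ = (0.85+0.45)/2 = 0.65, v̄ = (3.05+2.21)/2 = 2.63 → q = 5.6×0.65×2.63 = 9.573 ft³/s
Q = Σ q = 73.64 ft³/s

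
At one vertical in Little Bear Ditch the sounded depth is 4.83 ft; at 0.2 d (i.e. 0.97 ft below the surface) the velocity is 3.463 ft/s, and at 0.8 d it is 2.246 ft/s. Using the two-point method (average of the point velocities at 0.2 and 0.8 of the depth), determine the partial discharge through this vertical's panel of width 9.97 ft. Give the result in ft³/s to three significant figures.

137 ft³/s

v̄ = (3.463 + 2.246) / 2 = 2.855 ft/s
q = v̄ × d × w = 2.855 × 4.83 × 9.97 = 137.5 ft³/s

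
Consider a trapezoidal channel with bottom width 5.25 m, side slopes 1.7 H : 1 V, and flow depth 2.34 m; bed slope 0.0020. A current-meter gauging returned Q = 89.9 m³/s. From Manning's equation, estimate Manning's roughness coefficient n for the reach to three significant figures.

A = (b + z·y)·y = (5.25 + 1.7×2.34)×2.34 = 21.59 m²
P = b + 2y√(1+z²) = 5.25 + 2×2.34×√(1+1.7²) = 14.48 m
R = A/P = 21.59/14.48 = 1.491 m
n = (1/Q)·A·R^(2/3)·S^(1/2) = (1/89.9) × 21.59 × 1.305 × 0.04472 = 0.01402

0.0140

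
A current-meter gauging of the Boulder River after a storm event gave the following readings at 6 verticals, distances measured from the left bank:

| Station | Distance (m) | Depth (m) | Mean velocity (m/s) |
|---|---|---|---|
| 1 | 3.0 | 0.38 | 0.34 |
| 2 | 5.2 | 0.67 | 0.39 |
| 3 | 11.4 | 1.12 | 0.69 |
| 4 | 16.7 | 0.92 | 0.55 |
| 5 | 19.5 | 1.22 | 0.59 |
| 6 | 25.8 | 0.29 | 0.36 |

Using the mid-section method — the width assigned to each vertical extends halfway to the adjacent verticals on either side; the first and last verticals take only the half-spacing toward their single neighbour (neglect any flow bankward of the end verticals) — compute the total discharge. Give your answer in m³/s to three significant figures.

w_1 = (5.2 − 3.0)/2 = 1.1 m; q_1 = 0.34 × 0.38 × 1.1 = 0.1421 m³/s
w_2 = (11.4 − 3.0)/2 = 4.2 m; q_2 = 0.39 × 0.67 × 4.2 = 1.097 m³/s
w_3 = (16.7 − 5.2)/2 = 5.75 m; q_3 = 0.69 × 1.12 × 5.75 = 4.444 m³/s
w_4 = (19.5 − 11.4)/2 = 4.05 m; q_4 = 0.55 × 0.92 × 4.05 = 2.049 m³/s
w_5 = (25.8 − 16.7)/2 = 4.55 m; q_5 = 0.59 × 1.22 × 4.55 = 3.275 m³/s
w_6 = (25.8 − 19.5)/2 = 3.15 m; q_6 = 0.36 × 0.29 × 3.15 = 0.3289 m³/s
Q = Σ qᵢ = 11.34 m³/s

11.3 m³/s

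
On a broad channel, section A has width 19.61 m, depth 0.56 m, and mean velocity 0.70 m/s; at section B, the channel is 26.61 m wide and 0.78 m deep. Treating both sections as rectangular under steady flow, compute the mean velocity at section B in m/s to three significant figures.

Q = A₁V₁ = (19.61×0.56) × 0.70 = 7.687 m³/s
A₂ = 26.61 × 0.78 = 20.76 m²
V₂ = Q/A₂ = 7.687/20.76 = 0.3704 m/s

0.370 m/s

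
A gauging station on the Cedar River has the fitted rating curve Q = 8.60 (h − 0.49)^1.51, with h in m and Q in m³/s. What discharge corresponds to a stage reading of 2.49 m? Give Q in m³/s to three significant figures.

24.5 m³/s

Q = 8.60 × (2.49 − 0.49)^1.51 = 8.60 × 2^1.51 = 24.49 m³/s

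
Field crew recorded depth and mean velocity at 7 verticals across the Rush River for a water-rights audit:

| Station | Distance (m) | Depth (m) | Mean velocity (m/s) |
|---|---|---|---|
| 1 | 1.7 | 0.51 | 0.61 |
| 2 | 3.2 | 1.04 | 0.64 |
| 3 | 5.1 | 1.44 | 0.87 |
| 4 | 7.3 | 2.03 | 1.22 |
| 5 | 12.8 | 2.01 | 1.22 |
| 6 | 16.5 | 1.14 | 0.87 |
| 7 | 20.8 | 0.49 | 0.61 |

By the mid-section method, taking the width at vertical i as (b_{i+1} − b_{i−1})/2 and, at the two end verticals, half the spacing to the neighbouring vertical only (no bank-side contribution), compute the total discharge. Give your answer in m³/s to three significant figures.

29.4 m³/s

w_1 = (3.2 − 1.7)/2 = 0.75 m; q_1 = 0.61 × 0.51 × 0.75 = 0.2333 m³/s
w_2 = (5.1 − 1.7)/2 = 1.7 m; q_2 = 0.64 × 1.04 × 1.7 = 1.132 m³/s
w_3 = (7.3 − 3.2)/2 = 2.05 m; q_3 = 0.87 × 1.44 × 2.05 = 2.568 m³/s
w_4 = (12.8 − 5.1)/2 = 3.85 m; q_4 = 1.22 × 2.03 × 3.85 = 9.535 m³/s
w_5 = (16.5 − 7.3)/2 = 4.6 m; q_5 = 1.22 × 2.01 × 4.6 = 11.28 m³/s
w_6 = (20.8 − 12.8)/2 = 4 m; q_6 = 0.87 × 1.14 × 4 = 3.967 m³/s
w_7 = (20.8 − 16.5)/2 = 2.15 m; q_7 = 0.61 × 0.49 × 2.15 = 0.6426 m³/s
Q = Σ qᵢ = 29.36 m³/s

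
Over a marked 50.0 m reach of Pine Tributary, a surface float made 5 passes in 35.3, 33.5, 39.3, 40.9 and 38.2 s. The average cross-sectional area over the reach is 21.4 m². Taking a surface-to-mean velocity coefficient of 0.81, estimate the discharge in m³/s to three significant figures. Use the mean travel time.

23.1 m³/s

t̄ = (35.3 + 33.5 + 39.3 + 40.9 + 38.2) / 5 = 37.44 s
v_surface = L / t̄ = 50.0 / 37.44 = 1.335 m/s
v_mean = 0.81 × 1.335 = 1.082 m/s
Q = A × v_mean = 21.4 × 1.082 = 23.15 m³/s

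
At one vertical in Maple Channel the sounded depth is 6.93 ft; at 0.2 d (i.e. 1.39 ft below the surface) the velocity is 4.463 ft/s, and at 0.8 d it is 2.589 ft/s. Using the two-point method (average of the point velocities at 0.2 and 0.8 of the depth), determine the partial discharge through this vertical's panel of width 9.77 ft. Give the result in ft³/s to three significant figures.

239 ft³/s

v̄ = (4.463 + 2.589) / 2 = 3.526 ft/s
q = v̄ × d × w = 3.526 × 6.93 × 9.77 = 238.7 ft³/s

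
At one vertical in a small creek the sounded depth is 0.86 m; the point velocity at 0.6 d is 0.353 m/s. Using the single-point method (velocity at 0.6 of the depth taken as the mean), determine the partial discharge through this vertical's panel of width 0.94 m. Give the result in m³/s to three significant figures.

0.285 m³/s

v̄ = v₀.₆ = 0.353 m/s
q = v̄ × d × w = 0.3530 × 0.86 × 0.94 = 0.2854 m³/s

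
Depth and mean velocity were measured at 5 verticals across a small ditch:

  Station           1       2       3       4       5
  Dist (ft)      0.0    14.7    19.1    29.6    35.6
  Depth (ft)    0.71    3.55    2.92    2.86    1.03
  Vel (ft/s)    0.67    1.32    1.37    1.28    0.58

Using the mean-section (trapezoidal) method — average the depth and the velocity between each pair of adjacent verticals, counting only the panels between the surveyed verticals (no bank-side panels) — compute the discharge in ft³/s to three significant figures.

Panel 1-2: Δb = 14.7 ft, d̄ = (0.71+3.55)/2 = 2.13, v̄ = (0.67+1.32)/2 = 0.995 → q = 14.7×2.13×0.995 = 31.15 ft³/s
Panel 2-3: Δb = 4.4 ft, d̄ = (3.55+2.92)/2 = 3.235, v̄ = (1.32+1.37)/2 = 1.345 → q = 4.4×3.235×1.345 = 19.14 ft³/s
Panel 3-4: Δb = 10.5 ft, d̄ = (2.92+2.86)/2 = 2.89, v̄ = (1.37+1.28)/2 = 1.325 → q = 10.5×2.89×1.325 = 40.21 ft³/s
Panel 4-5: Δb = 6 ft, d̄ = (2.86+1.03)/2 = 1.945, v̄ = (1.28+0.58)/2 = 0.93 → q = 6×1.945×0.93 = 10.85 ft³/s
Q = Σ q = 101.4 ft³/s

101 ft³/s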